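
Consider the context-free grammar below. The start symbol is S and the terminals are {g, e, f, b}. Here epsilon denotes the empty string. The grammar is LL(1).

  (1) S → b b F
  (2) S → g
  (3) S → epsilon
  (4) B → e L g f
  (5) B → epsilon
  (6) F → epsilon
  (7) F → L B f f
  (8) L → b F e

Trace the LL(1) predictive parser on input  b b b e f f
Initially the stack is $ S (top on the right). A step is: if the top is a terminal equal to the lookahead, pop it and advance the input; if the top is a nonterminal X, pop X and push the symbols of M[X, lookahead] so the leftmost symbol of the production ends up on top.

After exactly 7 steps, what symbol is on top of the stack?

step 1: stack=$ S  input=b b b e f f $  — expand S → b b F
step 2: stack=$ F b b  input=b b b e f f $  — match b
step 3: stack=$ F b  input=b b e f f $  — match b
step 4: stack=$ F  input=b e f f $  — expand F → L B f f
step 5: stack=$ f f B L  input=b e f f $  — expand L → b F e
step 6: stack=$ f f B e F b  input=b e f f $  — match b
step 7: stack=$ f f B e F  input=e f f $  — expand F → epsilon
Stack after step 7: $ f f B e (top = e).

e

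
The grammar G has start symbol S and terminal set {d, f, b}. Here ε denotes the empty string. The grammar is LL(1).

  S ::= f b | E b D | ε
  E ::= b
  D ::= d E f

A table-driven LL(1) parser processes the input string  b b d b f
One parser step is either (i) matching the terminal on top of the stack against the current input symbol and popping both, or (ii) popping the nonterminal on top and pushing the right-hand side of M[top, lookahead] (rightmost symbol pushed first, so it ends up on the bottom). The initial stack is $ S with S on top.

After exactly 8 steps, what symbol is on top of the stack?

step 1: stack=$ S  input=b b d b f $  — expand S ::= E b D
step 2: stack=$ D b E  input=b b d b f $  — expand E ::= b
step 3: stack=$ D b b  input=b b d b f $  — match b
step 4: stack=$ D b  input=b d b f $  — match b
step 5: stack=$ D  input=d b f $  — expand D ::= d E f
step 6: stack=$ f E d  input=d b f $  — match d
step 7: stack=$ f E  input=b f $  — expand E ::= b
step 8: stack=$ f b  input=b f $  — match b
Stack after step 8: $ f (top = f).

f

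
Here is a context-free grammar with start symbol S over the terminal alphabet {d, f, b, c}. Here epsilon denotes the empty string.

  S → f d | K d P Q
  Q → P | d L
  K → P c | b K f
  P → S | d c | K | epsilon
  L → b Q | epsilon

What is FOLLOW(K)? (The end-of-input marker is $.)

FIRST(L) = {epsilon, b}
FIRST(S) = {b, c, d, f}  (via K d P Q)
FIRST(Q) = {epsilon, b, c, d, f}  (via P)
FIRST(K) = {b, c, d, f}  (via P c)
FIRST(P) = {epsilon, b, c, d, f}  (via S, K)
FOLLOW(S) includes $ since S is the start symbol.
FOLLOW(S): in P→S, the suffix after S is empty, so FOLLOW(S) ⊇ FOLLOW(P) = {$, b, c, d, f}. Thus FOLLOW(S) = {$, b, c, d, f}.
FOLLOW(Q): in S→K d P Q, the suffix after Q is empty, so FOLLOW(Q) ⊇ FOLLOW(S) = {$, b, c, d, f}; in L→b Q, the suffix after Q is empty, so FOLLOW(Q) ⊇ FOLLOW(L) = {$, b, c, d, f}. Thus FOLLOW(Q) = {$, b, c, d, f}.
FOLLOW(P): in S→K d P Q, P is followed by Q with FIRST {epsilon, b, c, d, f}; in S→K d P Q, the suffix after P is nullable, so FOLLOW(P) ⊇ FOLLOW(S) = {$, b, c, d, f}; in Q→P, the suffix after P is empty, so FOLLOW(P) ⊇ FOLLOW(Q) = {$, b, c, d, f}; in K→P c, P is followed by c with FIRST {c}. Thus FOLLOW(P) = {$, b, c, d, f}.
FOLLOW(K): in S→K d P Q, K is followed by d P Q with FIRST {d}; in K→b K f, K is followed by f with FIRST {f}; in P→K, the suffix after K is empty, so FOLLOW(K) ⊇ FOLLOW(P) = {$, b, c, d, f}. Thus FOLLOW(K) = {$, b, c, d, f}.
FOLLOW(L): in Q→d L, the suffix after L is empty, so FOLLOW(L) ⊇ FOLLOW(Q) = {$, b, c, d, f}. Thus FOLLOW(L) = {$, b, c, d, f}.

{$, b, c, d, f}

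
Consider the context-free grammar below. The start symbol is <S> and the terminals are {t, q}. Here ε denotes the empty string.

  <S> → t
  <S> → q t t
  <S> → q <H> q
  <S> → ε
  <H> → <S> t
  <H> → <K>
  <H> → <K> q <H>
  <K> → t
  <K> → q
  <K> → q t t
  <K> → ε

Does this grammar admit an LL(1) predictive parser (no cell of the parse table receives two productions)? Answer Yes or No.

FIRST(<S>) = {ε, q, t}
FIRST(<H>) = {ε, q, t}
FIRST(<K>) = {ε, q, t}
FOLLOW(<S>) = {$, t}
FOLLOW(<H>) = {q}
FOLLOW(<K>) = {q}
Cell M[<H>, q] receives both <H> → <S> t and <H> → <K> and <H> → <K> q <H> — the grammar is not LL(1).

No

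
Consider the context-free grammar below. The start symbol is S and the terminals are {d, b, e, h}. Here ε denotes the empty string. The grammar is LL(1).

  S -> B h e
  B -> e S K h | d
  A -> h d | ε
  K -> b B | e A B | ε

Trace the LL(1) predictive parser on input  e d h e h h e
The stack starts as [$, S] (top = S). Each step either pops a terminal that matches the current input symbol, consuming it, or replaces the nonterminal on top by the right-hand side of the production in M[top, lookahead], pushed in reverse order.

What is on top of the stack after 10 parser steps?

h

step 1: stack=$ S  input=e d h e h h e $  — expand S -> B h e
step 2: stack=$ e h B  input=e d h e h h e $  — expand B -> e S K h
step 3: stack=$ e h h K S e  input=e d h e h h e $  — match e
step 4: stack=$ e h h K S  input=d h e h h e $  — expand S -> B h e
step 5: stack=$ e h h K e h B  input=d h e h h e $  — expand B -> d
step 6: stack=$ e h h K e h d  input=d h e h h e $  — match d
step 7: stack=$ e h h K e h  input=h e h h e $  — match h
step 8: stack=$ e h h K e  input=e h h e $  — match e
step 9: stack=$ e h h K  input=h h e $  — expand K -> ε
step 10: stack=$ e h h  input=h h e $  — match h
Stack after step 10: $ e h (top = h).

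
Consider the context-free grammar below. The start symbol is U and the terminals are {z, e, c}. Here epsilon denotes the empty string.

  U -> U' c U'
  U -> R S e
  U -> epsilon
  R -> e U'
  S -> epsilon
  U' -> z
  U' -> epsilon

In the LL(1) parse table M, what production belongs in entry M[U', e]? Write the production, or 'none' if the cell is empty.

U' -> epsilon

FIRST(R) = {e}
FIRST(S) = {epsilon}
FIRST(U') = {epsilon, z}
FIRST(U) = {epsilon, c, e, z}  (via U' c U', R S e)
FOLLOW(U) includes $ since U is the start symbol.
FOLLOW(U): U appears on no right-hand side. Thus FOLLOW(U) = {$}.
FOLLOW(R): in U->R S e, R is followed by S e with FIRST {e}. Thus FOLLOW(R) = {e}.
FOLLOW(U'): in U->U' c U' (occurrence 1), U' is followed by c U' with FIRST {c}; in U->U' c U' (occurrence 2), the suffix after U' is empty, so FOLLOW(U') ⊇ FOLLOW(U) = {$}; in R->e U', the suffix after U' is empty, so FOLLOW(U') ⊇ FOLLOW(R) = {e}. Thus FOLLOW(U') = {$, c, e}.
For U' -> z: FIRST(z) = {z}, so it goes in M[U', t] for t ∈ {z}.
For U' -> epsilon: FIRST(epsilon) = {epsilon}, so it goes in M[U', t] for t ∈ {}; since epsilon ∈ FIRST, also for every t ∈ FOLLOW(U') = {$, c, e}.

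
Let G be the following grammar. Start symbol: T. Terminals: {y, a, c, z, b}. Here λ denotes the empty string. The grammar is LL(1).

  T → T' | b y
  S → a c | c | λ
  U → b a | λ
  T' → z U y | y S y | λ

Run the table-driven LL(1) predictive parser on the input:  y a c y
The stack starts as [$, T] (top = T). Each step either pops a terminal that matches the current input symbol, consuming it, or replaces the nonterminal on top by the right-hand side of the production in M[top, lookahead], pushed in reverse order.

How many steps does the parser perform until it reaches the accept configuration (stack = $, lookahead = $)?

7

     Stack    Input      Action
  1  $ T      y a c y $  expand T → T'
  2  $ T'     y a c y $  expand T' → y S y
  3  $ y S y  y a c y $  match y
  4  $ y S    a c y $    expand S → a c
  5  $ y c a  a c y $    match a
  6  $ y c    c y $      match c
  7  $ y      y $        match y
Accept reached after 7 steps.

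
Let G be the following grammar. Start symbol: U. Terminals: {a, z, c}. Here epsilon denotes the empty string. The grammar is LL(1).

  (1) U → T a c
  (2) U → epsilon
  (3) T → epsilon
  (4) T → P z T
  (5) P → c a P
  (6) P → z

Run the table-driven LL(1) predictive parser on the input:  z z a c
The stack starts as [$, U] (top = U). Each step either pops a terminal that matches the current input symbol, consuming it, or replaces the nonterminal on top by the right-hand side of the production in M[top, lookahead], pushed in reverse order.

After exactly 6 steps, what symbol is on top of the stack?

     Stack        Input      Action
  1  $ U          z z a c $  expand U → T a c
  2  $ c a T      z z a c $  expand T → P z T
  3  $ c a T z P  z z a c $  expand P → z
  4  $ c a T z z  z z a c $  match z
  5  $ c a T z    z a c $    match z
  6  $ c a T      a c $      expand T → epsilon
Stack after step 6: $ c a (top = a).

a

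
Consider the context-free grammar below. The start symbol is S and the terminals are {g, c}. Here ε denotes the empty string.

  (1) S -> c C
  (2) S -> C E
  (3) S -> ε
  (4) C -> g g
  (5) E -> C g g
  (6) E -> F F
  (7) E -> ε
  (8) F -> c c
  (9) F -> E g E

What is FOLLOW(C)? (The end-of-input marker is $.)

{$, c, g}

FIRST(C) = {g}
FIRST(S) = {ε, c, g}  (via C E)
FIRST(E) = {ε, c, g}  (via C g g, F F)
FIRST(F) = {c, g}  (via E g E)
FOLLOW(S) includes $ since S is the start symbol.
FOLLOW(S): S appears on no right-hand side. Thus FOLLOW(S) = {$}.
FOLLOW(C): in S->c C, the suffix after C is empty, so FOLLOW(C) ⊇ FOLLOW(S) = {$}; in S->C E, C is followed by E with FIRST {ε, c, g}; in S->C E, the suffix after C is nullable, so FOLLOW(C) ⊇ FOLLOW(S) = {$}; in E->C g g, C is followed by g g with FIRST {g}. Thus FOLLOW(C) = {$, c, g}.
FOLLOW(E): in S->C E, the suffix after E is empty, so FOLLOW(E) ⊇ FOLLOW(S) = {$}; in F->E g E (occurrence 1), E is followed by g E with FIRST {g}; in F->E g E (occurrence 2), the suffix after E is empty, so FOLLOW(E) ⊇ FOLLOW(F) = {$, c, g}. Thus FOLLOW(E) = {$, c, g}.
FOLLOW(F): in E->F F (occurrence 1), F is followed by F with FIRST {c, g}; in E->F F (occurrence 2), the suffix after F is empty, so FOLLOW(F) ⊇ FOLLOW(E) = {$, c, g}. Thus FOLLOW(F) = {$, c, g}.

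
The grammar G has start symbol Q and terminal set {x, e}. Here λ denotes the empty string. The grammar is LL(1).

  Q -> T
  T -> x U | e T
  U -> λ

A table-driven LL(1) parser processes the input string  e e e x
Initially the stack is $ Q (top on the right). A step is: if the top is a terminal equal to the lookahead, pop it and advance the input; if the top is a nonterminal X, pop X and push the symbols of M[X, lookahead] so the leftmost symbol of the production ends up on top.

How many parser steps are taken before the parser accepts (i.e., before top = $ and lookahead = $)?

step 1: stack=$ Q  input=e e e x $  — expand Q -> T
step 2: stack=$ T  input=e e e x $  — expand T -> e T
step 3: stack=$ T e  input=e e e x $  — match e
step 4: stack=$ T  input=e e x $  — expand T -> e T
step 5: stack=$ T e  input=e e x $  — match e
step 6: stack=$ T  input=e x $  — expand T -> e T
step 7: stack=$ T e  input=e x $  — match e
step 8: stack=$ T  input=x $  — expand T -> x U
step 9: stack=$ U x  input=x $  — match x
step 10: stack=$ U  input=$  — expand U -> λ
Accept reached after 10 steps.

10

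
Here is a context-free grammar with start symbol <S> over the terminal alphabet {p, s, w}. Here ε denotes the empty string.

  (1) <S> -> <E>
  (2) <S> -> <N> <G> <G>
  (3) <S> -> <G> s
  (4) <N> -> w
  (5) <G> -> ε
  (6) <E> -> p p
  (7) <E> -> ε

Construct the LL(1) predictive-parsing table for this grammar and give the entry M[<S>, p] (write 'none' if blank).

<S> -> <E>

FIRST(<N>) = {w}
FIRST(<G>) = {ε}
FIRST(<E>) = {ε, p}
FIRST(<S>) = {ε, p, s, w}  (via <E>, <N> <G> <G>, <G> s)
FOLLOW(<S>) includes $ since <S> is the start symbol.
FOLLOW(<S>): <S> appears on no right-hand side. Thus FOLLOW(<S>) = {$}.
For <S> -> <E>: FIRST(<E>) = {ε, p}, so it goes in M[<S>, t] for t ∈ {p}; since ε ∈ FIRST, also for every t ∈ FOLLOW(<S>) = {$}.
For <S> -> <N> <G> <G>: FIRST(<N> <G> <G>) = {w}, so it goes in M[<S>, t] for t ∈ {w}.
For <S> -> <G> s: FIRST(<G> s) = {s}, so it goes in M[<S>, t] for t ∈ {s}.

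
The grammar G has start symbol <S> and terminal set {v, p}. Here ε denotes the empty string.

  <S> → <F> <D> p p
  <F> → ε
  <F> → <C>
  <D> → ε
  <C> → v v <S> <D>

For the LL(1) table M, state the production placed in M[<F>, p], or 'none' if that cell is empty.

FIRST(<D>) = {ε}
FIRST(<C>) = {v}
FIRST(<F>) = {ε, v}  (via <C>)
FIRST(<S>) = {p, v}  (via <F> <D> p p)
FOLLOW(<S>) includes $ since <S> is the start symbol.
FOLLOW(<F>): in <S>→<F> <D> p p, <F> is followed by <D> p p with FIRST {p}. Thus FOLLOW(<F>) = {p}.
For <F> → ε: FIRST(ε) = {ε}, so it goes in M[<F>, t] for t ∈ {}; since ε ∈ FIRST, also for every t ∈ FOLLOW(<F>) = {p}.
For <F> → <C>: FIRST(<C>) = {v}, so it goes in M[<F>, t] for t ∈ {v}.

<F> → ε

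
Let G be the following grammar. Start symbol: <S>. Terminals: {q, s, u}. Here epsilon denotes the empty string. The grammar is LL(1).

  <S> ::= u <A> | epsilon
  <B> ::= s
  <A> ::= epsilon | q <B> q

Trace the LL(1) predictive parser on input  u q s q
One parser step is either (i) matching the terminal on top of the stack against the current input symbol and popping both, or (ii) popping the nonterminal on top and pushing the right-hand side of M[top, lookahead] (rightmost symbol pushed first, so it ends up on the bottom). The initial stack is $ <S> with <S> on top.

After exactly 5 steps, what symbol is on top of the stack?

     Stack      Input      Action
  1  $ <S>      u q s q $  expand <S> ::= u <A>
  2  $ <A> u    u q s q $  match u
  3  $ <A>      q s q $    expand <A> ::= q <B> q
  4  $ q <B> q  q s q $    match q
  5  $ q <B>    s q $      expand <B> ::= s
Stack after step 5: $ q s (top = s).

s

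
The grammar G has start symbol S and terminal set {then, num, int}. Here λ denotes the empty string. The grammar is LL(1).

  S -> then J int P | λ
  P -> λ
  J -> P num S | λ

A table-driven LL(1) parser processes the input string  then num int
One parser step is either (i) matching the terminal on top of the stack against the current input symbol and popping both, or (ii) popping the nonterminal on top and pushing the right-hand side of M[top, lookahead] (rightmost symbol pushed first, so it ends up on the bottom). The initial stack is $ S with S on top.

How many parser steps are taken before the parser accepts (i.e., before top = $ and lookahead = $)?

8

step 1: stack=$ S  input=then num int $  — expand S -> then J int P
step 2: stack=$ P int J then  input=then num int $  — match then
step 3: stack=$ P int J  input=num int $  — expand J -> P num S
step 4: stack=$ P int S num P  input=num int $  — expand P -> λ
step 5: stack=$ P int S num  input=num int $  — match num
step 6: stack=$ P int S  input=int $  — expand S -> λ
step 7: stack=$ P int  input=int $  — match int
step 8: stack=$ P  input=$  — expand P -> λ
Accept reached after 8 steps.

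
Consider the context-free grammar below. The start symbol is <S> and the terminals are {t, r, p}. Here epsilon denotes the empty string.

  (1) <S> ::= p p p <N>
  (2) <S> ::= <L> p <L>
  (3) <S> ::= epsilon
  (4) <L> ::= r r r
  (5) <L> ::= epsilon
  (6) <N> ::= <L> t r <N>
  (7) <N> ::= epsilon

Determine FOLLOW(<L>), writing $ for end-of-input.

{$, p, t}

FIRST(<L>): from <L>::=r r r we get {r}; from <L>::=epsilon we get {epsilon}. So FIRST(<L>) = {epsilon, r}.
FIRST(<S>): from <S>::=p p p <N> we get {p}; from <S>::=<L> p <L> we get {p, r}; from <S>::=epsilon we get {epsilon}. So FIRST(<S>) = {epsilon, p, r}.
FIRST(<N>): from <N>::=<L> t r <N> we get {r, t}; from <N>::=epsilon we get {epsilon}. So FIRST(<N>) = {epsilon, r, t}.
FOLLOW(<S>) includes $ since <S> is the start symbol.
FOLLOW(<S>): <S> appears on no right-hand side. Thus FOLLOW(<S>) = {$}.
FOLLOW(<L>): in <S>::=<L> p <L> (occurrence 1), <L> is followed by p <L> with FIRST {p}; in <S>::=<L> p <L> (occurrence 2), the suffix after <L> is empty, so FOLLOW(<L>) ⊇ FOLLOW(<S>) = {$}; in <N>::=<L> t r <N>, <L> is followed by t r <N> with FIRST {t}. Thus FOLLOW(<L>) = {$, p, t}.
FOLLOW(<N>): in <S>::=p p p <N>, the suffix after <N> is empty, so FOLLOW(<N>) ⊇ FOLLOW(<S>) = {$}; in <N>::=<L> t r <N>, the suffix after <N> is empty (adds nothing new). Thus FOLLOW(<N>) = {$}.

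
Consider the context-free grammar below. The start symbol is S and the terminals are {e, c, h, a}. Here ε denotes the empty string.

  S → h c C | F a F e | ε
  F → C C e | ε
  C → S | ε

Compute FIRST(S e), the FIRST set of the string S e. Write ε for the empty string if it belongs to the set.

{a, e, h}

FIRST(S): from S→h c C we get {h}; from S→F a F e we get {a, e, h}; from S→ε we get {ε}. So FIRST(S) = {ε, a, e, h}.
FIRST(C): from C→S we get {ε, a, e, h}; from C→ε we get {ε}. So FIRST(C) = {ε, a, e, h}.
FIRST(F): from F→C C e we get {a, e, h}; from F→ε we get {ε}. So FIRST(F) = {ε, a, e, h}.
FIRST(S e): take FIRST of each symbol in turn, carrying on past any symbol whose FIRST contains ε; result {a, e, h}.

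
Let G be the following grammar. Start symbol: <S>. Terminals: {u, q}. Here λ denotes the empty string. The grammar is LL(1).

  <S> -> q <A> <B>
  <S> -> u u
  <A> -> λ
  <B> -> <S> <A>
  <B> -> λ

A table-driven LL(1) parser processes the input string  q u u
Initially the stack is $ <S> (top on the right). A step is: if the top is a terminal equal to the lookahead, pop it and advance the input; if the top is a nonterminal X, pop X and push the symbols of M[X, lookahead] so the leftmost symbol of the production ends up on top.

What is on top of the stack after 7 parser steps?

<A>

     Stack        Input    Action
  1  $ <S>        q u u $  expand <S> -> q <A> <B>
  2  $ <B> <A> q  q u u $  match q
  3  $ <B> <A>    u u $    expand <A> -> λ
  4  $ <B>        u u $    expand <B> -> <S> <A>
  5  $ <A> <S>    u u $    expand <S> -> u u
  6  $ <A> u u    u u $    match u
  7  $ <A> u      u $      match u
Stack after step 7: $ <A> (top = <A>).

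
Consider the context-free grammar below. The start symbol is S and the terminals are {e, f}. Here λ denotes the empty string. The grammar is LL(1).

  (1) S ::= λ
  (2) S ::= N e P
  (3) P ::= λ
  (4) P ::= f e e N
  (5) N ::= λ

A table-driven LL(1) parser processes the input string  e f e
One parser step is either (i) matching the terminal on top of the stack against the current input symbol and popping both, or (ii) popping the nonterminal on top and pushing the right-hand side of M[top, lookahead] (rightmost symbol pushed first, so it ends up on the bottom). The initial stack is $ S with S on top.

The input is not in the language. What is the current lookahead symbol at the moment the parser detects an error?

$

step 1: stack=$ S  input=e f e $  — expand S ::= N e P
step 2: stack=$ P e N  input=e f e $  — expand N ::= λ
step 3: stack=$ P e  input=e f e $  — match e
step 4: stack=$ P  input=f e $  — expand P ::= f e e N
step 5: stack=$ N e e f  input=f e $  — match f
step 6: stack=$ N e e  input=e $  — match e
step 7: stack=$ N e  input=$  — error: top is terminal e but lookahead is $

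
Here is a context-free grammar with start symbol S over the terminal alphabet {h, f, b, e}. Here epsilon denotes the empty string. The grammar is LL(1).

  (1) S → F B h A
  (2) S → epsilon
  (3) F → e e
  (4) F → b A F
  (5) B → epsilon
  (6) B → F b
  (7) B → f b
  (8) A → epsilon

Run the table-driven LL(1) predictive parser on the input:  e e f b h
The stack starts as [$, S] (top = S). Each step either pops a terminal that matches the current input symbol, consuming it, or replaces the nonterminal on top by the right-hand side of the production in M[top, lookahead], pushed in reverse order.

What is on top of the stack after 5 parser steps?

f

step 1: stack=$ S  input=e e f b h $  — expand S → F B h A
step 2: stack=$ A h B F  input=e e f b h $  — expand F → e e
step 3: stack=$ A h B e e  input=e e f b h $  — match e
step 4: stack=$ A h B e  input=e f b h $  — match e
step 5: stack=$ A h B  input=f b h $  — expand B → f b
Stack after step 5: $ A h b f (top = f).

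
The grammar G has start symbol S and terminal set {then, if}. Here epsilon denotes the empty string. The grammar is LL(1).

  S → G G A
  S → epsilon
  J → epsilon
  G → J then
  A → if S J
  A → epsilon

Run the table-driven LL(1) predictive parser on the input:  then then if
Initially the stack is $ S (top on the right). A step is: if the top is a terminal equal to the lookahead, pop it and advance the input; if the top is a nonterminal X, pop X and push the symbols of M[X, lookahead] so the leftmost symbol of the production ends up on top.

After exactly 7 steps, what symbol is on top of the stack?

     Stack         Input           Action
  1  $ S           then then if $  expand S → G G A
  2  $ A G G       then then if $  expand G → J then
  3  $ A G then J  then then if $  expand J → epsilon
  4  $ A G then    then then if $  match then
  5  $ A G         then if $       expand G → J then
  6  $ A then J    then if $       expand J → epsilon
  7  $ A then      then if $       match then
Stack after step 7: $ A (top = A).

A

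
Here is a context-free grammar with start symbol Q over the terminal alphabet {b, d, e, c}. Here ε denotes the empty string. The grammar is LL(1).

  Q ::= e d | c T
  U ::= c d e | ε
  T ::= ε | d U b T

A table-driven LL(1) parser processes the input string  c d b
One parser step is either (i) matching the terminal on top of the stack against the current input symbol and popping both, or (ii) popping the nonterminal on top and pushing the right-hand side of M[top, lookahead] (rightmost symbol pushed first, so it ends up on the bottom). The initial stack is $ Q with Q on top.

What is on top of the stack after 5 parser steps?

step 1: stack=$ Q  input=c d b $  — expand Q ::= c T
step 2: stack=$ T c  input=c d b $  — match c
step 3: stack=$ T  input=d b $  — expand T ::= d U b T
step 4: stack=$ T b U d  input=d b $  — match d
step 5: stack=$ T b U  input=b $  — expand U ::= ε
Stack after step 5: $ T b (top = b).

b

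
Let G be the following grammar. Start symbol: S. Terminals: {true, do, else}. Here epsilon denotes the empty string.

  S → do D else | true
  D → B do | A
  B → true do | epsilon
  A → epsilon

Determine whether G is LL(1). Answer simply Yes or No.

Yes

FIRST(S) = {do, true}
FIRST(D) = {epsilon, do, true}
FIRST(B) = {epsilon, true}
FIRST(A) = {epsilon}
FOLLOW(S) = {$}
FOLLOW(D) = {else}
FOLLOW(B) = {do}
FOLLOW(A) = {else}
Each cell of M receives at most one production.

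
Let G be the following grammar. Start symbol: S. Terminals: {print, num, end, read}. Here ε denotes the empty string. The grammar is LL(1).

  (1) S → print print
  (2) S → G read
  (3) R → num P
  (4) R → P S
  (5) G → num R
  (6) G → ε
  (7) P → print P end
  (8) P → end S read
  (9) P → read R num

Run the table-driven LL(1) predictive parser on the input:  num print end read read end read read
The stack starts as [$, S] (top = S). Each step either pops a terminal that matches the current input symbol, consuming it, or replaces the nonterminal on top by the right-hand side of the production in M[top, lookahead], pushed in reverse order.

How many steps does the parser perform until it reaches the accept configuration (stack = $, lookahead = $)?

17

      Stack                     Input                                    Action
   1  $ S                       num print end read read end read read $  expand S → G read
   2  $ read G                  num print end read read end read read $  expand G → num R
   3  $ read R num              num print end read read end read read $  match num
   4  $ read R                  print end read read end read read $      expand R → P S
   5  $ read S P                print end read read end read read $      expand P → print P end
   6  $ read S end P print      print end read read end read read $      match print
   7  $ read S end P            end read read end read read $            expand P → end S read
   8  $ read S end read S end   end read read end read read $            match end
   9  $ read S end read S       read read end read read $                expand S → G read
  10  $ read S end read read G  read read end read read $                expand G → ε
  11  $ read S end read read    read read end read read $                match read
  12  $ read S end read         read end read read $                     match read
  13  $ read S end              end read read $                          match end
  14  $ read S                  read read $                              expand S → G read
  15  $ read read G             read read $                              expand G → ε
  16  $ read read               read read $                              match read
  17  $ read                    read $                                   match read
Accept reached after 17 steps.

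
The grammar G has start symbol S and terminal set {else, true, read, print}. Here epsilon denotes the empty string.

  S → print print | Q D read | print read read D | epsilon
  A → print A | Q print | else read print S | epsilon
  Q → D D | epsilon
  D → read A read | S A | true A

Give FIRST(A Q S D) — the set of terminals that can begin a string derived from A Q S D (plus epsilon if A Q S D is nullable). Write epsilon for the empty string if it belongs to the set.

FIRST(S): from S→print print we get {print}; from S→Q D read we get {else, print, read, true}; from S→print read read D we get {print}; from S→epsilon we get {epsilon}. So FIRST(S) = {epsilon, else, print, read, true}.
FIRST(A): from A→print A we get {print}; from A→Q print we get {else, print, read, true}; from A→else read print S we get {else}; from A→epsilon we get {epsilon}. So FIRST(A) = {epsilon, else, print, read, true}.
FIRST(D): from D→read A read we get {read}; from D→S A we get {epsilon, else, print, read, true}; from D→true A we get {true}. So FIRST(D) = {epsilon, else, print, read, true}.
FIRST(Q): from Q→D D we get {epsilon, else, print, read, true}; from Q→epsilon we get {epsilon}. So FIRST(Q) = {epsilon, else, print, read, true}.
FIRST(A Q S D): take FIRST of each symbol in turn, carrying on past any symbol whose FIRST contains epsilon; result {epsilon, else, print, read, true}.

{epsilon, else, print, read, true}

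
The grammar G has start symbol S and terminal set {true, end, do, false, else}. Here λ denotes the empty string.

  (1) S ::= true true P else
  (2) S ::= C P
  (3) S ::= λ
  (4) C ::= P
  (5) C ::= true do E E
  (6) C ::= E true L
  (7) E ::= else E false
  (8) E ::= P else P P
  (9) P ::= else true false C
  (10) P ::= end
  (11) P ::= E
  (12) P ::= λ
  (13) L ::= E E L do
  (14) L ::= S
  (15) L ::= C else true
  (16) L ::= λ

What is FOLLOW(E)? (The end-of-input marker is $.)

{$, do, else, end, false, true}

FIRST(S) = {λ, else, end, true}  (via C P)
FIRST(C) = {λ, else, end, true}  (via P, E true L)
FIRST(E) = {else, end}  (via P else P P)
FIRST(P) = {λ, else, end}  (via E)
FIRST(L) = {λ, else, end, true}  (via E E L do, S, C else true)
FOLLOW(S) includes $ since S is the start symbol.
FOLLOW(S): in L::=S, the suffix after S is empty, so FOLLOW(S) ⊇ FOLLOW(L) = {$, do, else, end, false, true}. Thus FOLLOW(S) = {$, do, else, end, false, true}.
FOLLOW(C): in S::=C P, C is followed by P with FIRST {λ, else, end}; in S::=C P, the suffix after C is nullable, so FOLLOW(C) ⊇ FOLLOW(S) = {$, do, else, end, false, true}; in P::=else true false C, the suffix after C is empty, so FOLLOW(C) ⊇ FOLLOW(P) = {$, do, else, end, false, true}; in L::=C else true, C is followed by else true with FIRST {else}. Thus FOLLOW(C) = {$, do, else, end, false, true}.
FOLLOW(L): in C::=E true L, the suffix after L is empty, so FOLLOW(L) ⊇ FOLLOW(C) = {$, do, else, end, false, true}; in L::=E E L do, L is followed by do with FIRST {do}. Thus FOLLOW(L) = {$, do, else, end, false, true}.
FOLLOW(E): in C::=true do E E (occurrence 1), E is followed by E with FIRST {else, end}; in C::=true do E E (occurrence 2), the suffix after E is empty, so FOLLOW(E) ⊇ FOLLOW(C) = {$, do, else, end, false, true}; in C::=E true L, E is followed by true L with FIRST {true}; in E::=else E false, E is followed by false with FIRST {false}; in P::=E, the suffix after E is empty, so FOLLOW(E) ⊇ FOLLOW(P) = {$, do, else, end, false, true}; in L::=E E L do (occurrence 1), E is followed by E L do with FIRST {else, end}; in L::=E E L do (occurrence 2), E is followed by L do with FIRST {do, else, end, true}. Thus FOLLOW(E) = {$, do, else, end, false, true}.
FOLLOW(P): in S::=true true P else, P is followed by else with FIRST {else}; in S::=C P, the suffix after P is empty, so FOLLOW(P) ⊇ FOLLOW(S) = {$, do, else, end, false, true}; in C::=P, the suffix after P is empty, so FOLLOW(P) ⊇ FOLLOW(C) = {$, do, else, end, false, true}; in E::=P else P P (occurrence 1), P is followed by else P P with FIRST {else}; in E::=P else P P (occurrence 2), P is followed by P with FIRST {λ, else, end}; in E::=P else P P (occurrence 2), the suffix after P is nullable, so FOLLOW(P) ⊇ FOLLOW(E) = {$, do, else, end, false, true}; in E::=P else P P (occurrence 3), the suffix after P is empty, so FOLLOW(P) ⊇ FOLLOW(E) = {$, do, else, end, false, true}. Thus FOLLOW(P) = {$, do, else, end, false, true}.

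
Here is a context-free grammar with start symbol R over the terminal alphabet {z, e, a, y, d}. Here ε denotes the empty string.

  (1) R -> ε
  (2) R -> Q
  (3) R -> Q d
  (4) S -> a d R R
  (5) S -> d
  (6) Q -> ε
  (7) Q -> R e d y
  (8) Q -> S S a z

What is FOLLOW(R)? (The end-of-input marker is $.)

FIRST(S): from S->a d R R we get {a}; from S->d we get {d}. So FIRST(S) = {a, d}.
FIRST(R): from R->ε we get {ε}; from R->Q we get {ε, a, d, e}; from R->Q d we get {a, d, e}. So FIRST(R) = {ε, a, d, e}.
FIRST(Q): from Q->ε we get {ε}; from Q->R e d y we get {a, d, e}; from Q->S S a z we get {a, d}. So FIRST(Q) = {ε, a, d, e}.
FOLLOW(R) includes $ since R is the start symbol.
FOLLOW(S): in Q->S S a z (occurrence 1), S is followed by S a z with FIRST {a, d}; in Q->S S a z (occurrence 2), S is followed by a z with FIRST {a}. Thus FOLLOW(S) = {a, d}.
FOLLOW(R): in S->a d R R (occurrence 1), R is followed by R with FIRST {ε, a, d, e}; in S->a d R R (occurrence 1), the suffix after R is nullable, so FOLLOW(R) ⊇ FOLLOW(S) = {a, d}; in S->a d R R (occurrence 2), the suffix after R is empty, so FOLLOW(R) ⊇ FOLLOW(S) = {a, d}; in Q->R e d y, R is followed by e d y with FIRST {e}. Thus FOLLOW(R) = {$, a, d, e}.
FOLLOW(Q): in R->Q, the suffix after Q is empty, so FOLLOW(Q) ⊇ FOLLOW(R) = {$, a, d, e}; in R->Q d, Q is followed by d with FIRST {d}. Thus FOLLOW(Q) = {$, a, d, e}.

{$, a, d, e}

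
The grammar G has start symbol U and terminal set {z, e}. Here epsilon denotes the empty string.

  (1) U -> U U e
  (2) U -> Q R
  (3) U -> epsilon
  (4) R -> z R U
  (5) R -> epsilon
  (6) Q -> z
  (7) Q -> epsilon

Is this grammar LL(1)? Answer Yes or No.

No

FIRST(U) = {epsilon, e, z}
FIRST(R) = {epsilon, z}
FIRST(Q) = {epsilon, z}
FOLLOW(U) = {$, e, z}
FOLLOW(R) = {$, e, z}
FOLLOW(Q) = {$, e, z}
Cell M[Q, z] receives both Q -> z and Q -> epsilon — the grammar is not LL(1).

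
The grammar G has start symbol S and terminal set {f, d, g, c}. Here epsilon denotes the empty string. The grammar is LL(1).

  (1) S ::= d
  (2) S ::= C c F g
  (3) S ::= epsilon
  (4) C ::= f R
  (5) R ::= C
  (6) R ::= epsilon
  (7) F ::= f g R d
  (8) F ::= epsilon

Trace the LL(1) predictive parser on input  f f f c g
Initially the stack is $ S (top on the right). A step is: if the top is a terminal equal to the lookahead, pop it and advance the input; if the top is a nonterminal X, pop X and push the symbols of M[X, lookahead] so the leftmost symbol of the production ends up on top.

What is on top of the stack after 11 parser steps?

F

step 1: stack=$ S  input=f f f c g $  — expand S ::= C c F g
step 2: stack=$ g F c C  input=f f f c g $  — expand C ::= f R
step 3: stack=$ g F c R f  input=f f f c g $  — match f
step 4: stack=$ g F c R  input=f f c g $  — expand R ::= C
step 5: stack=$ g F c C  input=f f c g $  — expand C ::= f R
step 6: stack=$ g F c R f  input=f f c g $  — match f
step 7: stack=$ g F c R  input=f c g $  — expand R ::= C
step 8: stack=$ g F c C  input=f c g $  — expand C ::= f R
step 9: stack=$ g F c R f  input=f c g $  — match f
step 10: stack=$ g F c R  input=c g $  — expand R ::= epsilon
step 11: stack=$ g F c  input=c g $  — match c
Stack after step 11: $ g F (top = F).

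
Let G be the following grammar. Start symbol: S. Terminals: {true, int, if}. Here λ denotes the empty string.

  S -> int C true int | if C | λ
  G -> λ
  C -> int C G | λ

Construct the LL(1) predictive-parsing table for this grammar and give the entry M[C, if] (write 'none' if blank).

none

FIRST(S) = {λ, if, int}
FIRST(G) = {λ}
FIRST(C) = {λ, int}
FOLLOW(S) includes $ since S is the start symbol.
FOLLOW(S): S appears on no right-hand side. Thus FOLLOW(S) = {$}.
FOLLOW(C): in S->int C true int, C is followed by true int with FIRST {true}; in S->if C, the suffix after C is empty, so FOLLOW(C) ⊇ FOLLOW(S) = {$}; in C->int C G, C is followed by G with FIRST {λ}; in C->int C G, the suffix after C is nullable (adds nothing new). Thus FOLLOW(C) = {$, true}.
For C -> int C G: FIRST(int C G) = {int}, so it goes in M[C, t] for t ∈ {int}.
For C -> λ: FIRST(λ) = {λ}, so it goes in M[C, t] for t ∈ {}; since λ ∈ FIRST, also for every t ∈ FOLLOW(C) = {$, true}.
None of these place a production in M[C, if].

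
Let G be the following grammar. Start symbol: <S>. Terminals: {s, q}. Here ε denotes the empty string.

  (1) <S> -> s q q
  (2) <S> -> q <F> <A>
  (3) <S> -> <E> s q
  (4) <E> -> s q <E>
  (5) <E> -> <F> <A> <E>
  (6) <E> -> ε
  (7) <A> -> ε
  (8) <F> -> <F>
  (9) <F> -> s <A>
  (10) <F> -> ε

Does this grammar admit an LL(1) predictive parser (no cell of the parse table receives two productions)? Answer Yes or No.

No

FIRST(<S>) = {q, s}
FIRST(<E>) = {ε, s}
FIRST(<A>) = {ε}
FIRST(<F>) = {ε, s}
FOLLOW(<S>) = {$}
FOLLOW(<E>) = {s}
FOLLOW(<A>) = {$, s}
FOLLOW(<F>) = {$, s}
Cell M[<E>, s] receives both <E> -> s q <E> and <E> -> <F> <A> <E> and <E> -> ε — the grammar is not LL(1).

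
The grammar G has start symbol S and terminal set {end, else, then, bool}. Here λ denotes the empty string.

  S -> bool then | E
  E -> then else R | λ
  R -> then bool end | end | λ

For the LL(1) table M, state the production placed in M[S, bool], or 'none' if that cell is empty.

FIRST(E) = {λ, then}
FIRST(R) = {λ, end, then}
FIRST(S) = {λ, bool, then}  (via E)
FOLLOW(S) includes $ since S is the start symbol.
FOLLOW(S): S appears on no right-hand side. Thus FOLLOW(S) = {$}.
For S -> bool then: FIRST(bool then) = {bool}, so it goes in M[S, t] for t ∈ {bool}.
For S -> E: FIRST(E) = {λ, then}, so it goes in M[S, t] for t ∈ {then}; since λ ∈ FIRST, also for every t ∈ FOLLOW(S) = {$}.

S -> bool then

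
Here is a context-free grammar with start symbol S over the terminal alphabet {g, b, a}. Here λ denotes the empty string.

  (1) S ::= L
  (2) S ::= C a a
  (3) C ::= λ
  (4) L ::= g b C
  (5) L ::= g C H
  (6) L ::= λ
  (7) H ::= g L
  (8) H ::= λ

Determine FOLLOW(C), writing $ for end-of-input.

FIRST(C): from C::=λ we get {λ}. So FIRST(C) = {λ}.
FIRST(L): from L::=g b C we get {g}; from L::=g C H we get {g}; from L::=λ we get {λ}. So FIRST(L) = {λ, g}.
FIRST(H): from H::=g L we get {g}; from H::=λ we get {λ}. So FIRST(H) = {λ, g}.
FIRST(S): from S::=L we get {λ, g}; from S::=C a a we get {a}. So FIRST(S) = {λ, a, g}.
FOLLOW(S) includes $ since S is the start symbol.
FOLLOW(S): S appears on no right-hand side. Thus FOLLOW(S) = {$}.
FOLLOW(C): in S::=C a a, C is followed by a a with FIRST {a}; in L::=g b C, the suffix after C is empty, so FOLLOW(C) ⊇ FOLLOW(L) = {$}; in L::=g C H, C is followed by H with FIRST {λ, g}; in L::=g C H, the suffix after C is nullable, so FOLLOW(C) ⊇ FOLLOW(L) = {$}. Thus FOLLOW(C) = {$, a, g}.
FOLLOW(L): in S::=L, the suffix after L is empty, so FOLLOW(L) ⊇ FOLLOW(S) = {$}; in H::=g L, the suffix after L is empty, so FOLLOW(L) ⊇ FOLLOW(H) = {$}. Thus FOLLOW(L) = {$}.
FOLLOW(H): in L::=g C H, the suffix after H is empty, so FOLLOW(H) ⊇ FOLLOW(L) = {$}. Thus FOLLOW(H) = {$}.

{$, a, g}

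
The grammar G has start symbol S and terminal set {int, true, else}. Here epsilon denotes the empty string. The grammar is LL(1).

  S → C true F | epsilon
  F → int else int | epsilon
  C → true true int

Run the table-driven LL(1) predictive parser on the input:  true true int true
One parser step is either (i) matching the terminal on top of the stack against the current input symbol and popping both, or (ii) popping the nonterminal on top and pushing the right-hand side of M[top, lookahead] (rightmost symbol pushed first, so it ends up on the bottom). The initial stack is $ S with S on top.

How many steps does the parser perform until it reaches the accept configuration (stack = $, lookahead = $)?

7

step 1: stack=$ S  input=true true int true $  — expand S → C true F
step 2: stack=$ F true C  input=true true int true $  — expand C → true true int
step 3: stack=$ F true int true true  input=true true int true $  — match true
step 4: stack=$ F true int true  input=true int true $  — match true
step 5: stack=$ F true int  input=int true $  — match int
step 6: stack=$ F true  input=true $  — match true
step 7: stack=$ F  input=$  — expand F → epsilon
Accept reached after 7 steps.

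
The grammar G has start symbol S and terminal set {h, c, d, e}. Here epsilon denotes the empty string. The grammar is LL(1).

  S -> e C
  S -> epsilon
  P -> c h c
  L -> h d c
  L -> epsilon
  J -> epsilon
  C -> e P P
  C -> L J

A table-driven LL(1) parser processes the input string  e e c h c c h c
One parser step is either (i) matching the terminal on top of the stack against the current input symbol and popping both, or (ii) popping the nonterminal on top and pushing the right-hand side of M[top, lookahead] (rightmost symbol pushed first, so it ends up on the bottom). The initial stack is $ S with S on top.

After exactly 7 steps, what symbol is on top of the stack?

c

step 1: stack=$ S  input=e e c h c c h c $  — expand S -> e C
step 2: stack=$ C e  input=e e c h c c h c $  — match e
step 3: stack=$ C  input=e c h c c h c $  — expand C -> e P P
step 4: stack=$ P P e  input=e c h c c h c $  — match e
step 5: stack=$ P P  input=c h c c h c $  — expand P -> c h c
step 6: stack=$ P c h c  input=c h c c h c $  — match c
step 7: stack=$ P c h  input=h c c h c $  — match h
Stack after step 7: $ P c (top = c).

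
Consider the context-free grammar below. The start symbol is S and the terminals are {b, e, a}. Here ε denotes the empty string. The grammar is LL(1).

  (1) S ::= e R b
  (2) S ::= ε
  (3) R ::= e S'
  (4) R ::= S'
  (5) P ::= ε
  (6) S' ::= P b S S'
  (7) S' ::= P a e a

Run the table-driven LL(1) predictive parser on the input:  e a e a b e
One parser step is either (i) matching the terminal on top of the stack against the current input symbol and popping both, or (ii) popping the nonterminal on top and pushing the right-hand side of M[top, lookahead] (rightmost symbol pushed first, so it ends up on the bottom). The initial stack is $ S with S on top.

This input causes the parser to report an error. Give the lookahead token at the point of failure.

step 1: stack=$ S  input=e a e a b e $  — expand S ::= e R b
step 2: stack=$ b R e  input=e a e a b e $  — match e
step 3: stack=$ b R  input=a e a b e $  — expand R ::= S'
step 4: stack=$ b S'  input=a e a b e $  — expand S' ::= P a e a
step 5: stack=$ b a e a P  input=a e a b e $  — expand P ::= ε
step 6: stack=$ b a e a  input=a e a b e $  — match a
step 7: stack=$ b a e  input=e a b e $  — match e
step 8: stack=$ b a  input=a b e $  — match a
step 9: stack=$ b  input=b e $  — match b
step 10: stack=$  input=e $  — error: stack empty but input remains

e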